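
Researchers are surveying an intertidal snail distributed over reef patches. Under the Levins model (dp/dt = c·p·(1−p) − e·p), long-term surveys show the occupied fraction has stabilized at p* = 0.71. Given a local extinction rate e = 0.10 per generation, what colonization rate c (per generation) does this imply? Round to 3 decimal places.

At equilibrium c(1−p*) = e, so c = e/(1−p*).
c = 0.10/(1 − 0.71) = 0.10/0.2900 = 0.3448.

0.345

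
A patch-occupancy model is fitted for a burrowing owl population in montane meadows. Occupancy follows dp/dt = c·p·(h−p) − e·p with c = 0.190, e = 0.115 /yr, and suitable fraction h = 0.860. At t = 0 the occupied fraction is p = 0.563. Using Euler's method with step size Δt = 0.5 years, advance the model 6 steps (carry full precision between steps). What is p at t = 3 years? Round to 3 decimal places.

Update rule: p ← p + [c·p·(h−p) − e·p]·Δt with Δt = 0.5.
p: 0.56300 → 0.54651  (Δp = -0.01649)
p: 0.54651 → 0.53136  (Δp = -0.01515)
p: 0.53136 → 0.51740  (Δp = -0.01396)
p: 0.51740 → 0.50449  (Δp = -0.01291)
p: 0.50449 → 0.49252  (Δp = -0.01197)
p: 0.49252 → 0.48139  (Δp = -0.01113)

0.481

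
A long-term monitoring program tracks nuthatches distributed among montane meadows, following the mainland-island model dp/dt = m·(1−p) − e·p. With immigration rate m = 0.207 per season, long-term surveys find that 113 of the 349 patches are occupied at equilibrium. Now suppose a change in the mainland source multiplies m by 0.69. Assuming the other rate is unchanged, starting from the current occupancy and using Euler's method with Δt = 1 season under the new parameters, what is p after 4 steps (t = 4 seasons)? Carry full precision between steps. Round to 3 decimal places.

0.251

Observed p* = 113/349 = 0.32378.
Balance m(1−p*) = e·p* gives e = m(1−p*)/p* = 0.207×0.67622/0.32378 = 0.43232.
Starting from p₀ = 0.32378; update p ← p + (dp/dt)·Δt with the new parameters.
p: 0.32378 → 0.28039  (Δp = -0.04339)
p: 0.28039 → 0.26195  (Δp = -0.01844)
p: 0.26195 → 0.25412  (Δp = -0.00783)
p: 0.25412 → 0.25079  (Δp = -0.00333)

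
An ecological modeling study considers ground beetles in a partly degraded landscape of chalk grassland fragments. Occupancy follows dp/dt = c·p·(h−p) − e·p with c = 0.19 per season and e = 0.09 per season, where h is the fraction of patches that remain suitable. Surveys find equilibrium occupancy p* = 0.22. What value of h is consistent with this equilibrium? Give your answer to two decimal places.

At equilibrium c(h−p*) = e, so h = p* + e/c.
h = 0.22 + 0.09/0.19 = 0.22 + 0.4737 = 0.6937.

0.69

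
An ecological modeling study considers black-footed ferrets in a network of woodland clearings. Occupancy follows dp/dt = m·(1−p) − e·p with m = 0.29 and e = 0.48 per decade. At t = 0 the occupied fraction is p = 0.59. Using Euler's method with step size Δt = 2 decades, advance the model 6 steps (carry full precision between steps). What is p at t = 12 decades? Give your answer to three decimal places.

Update rule: p ← p + [m·(1−p) − e·p]·Δt with Δt = 2.
  1  |  dp/dt·Δt = -0.328600  |  p_1 = 0.261400
  2  |  dp/dt·Δt = +0.177444  |  p_2 = 0.438844
  3  |  dp/dt·Δt = -0.095820  |  p_3 = 0.343024
  4  |  dp/dt·Δt = +0.051743  |  p_4 = 0.394767
  5  |  dp/dt·Δt = -0.027941  |  p_5 = 0.366826
  6  |  dp/dt·Δt = +0.015088  |  p_6 = 0.381914

0.382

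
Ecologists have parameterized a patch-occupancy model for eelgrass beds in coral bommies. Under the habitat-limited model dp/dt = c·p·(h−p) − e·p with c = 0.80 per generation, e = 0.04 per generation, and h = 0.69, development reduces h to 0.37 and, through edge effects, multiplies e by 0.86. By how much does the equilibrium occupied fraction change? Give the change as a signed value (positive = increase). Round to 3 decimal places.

Before: p* = h − e/c = 0.69 − 0.04/0.80 = 0.69 − 0.0500 = 0.6400.
After: c = 0.8, e = 0.0344, h = 0.37; p* = 0.37 − 0.0344/0.8 = 0.3270.
Δp* = 0.3270 − 0.6400 = -0.3130.

-0.313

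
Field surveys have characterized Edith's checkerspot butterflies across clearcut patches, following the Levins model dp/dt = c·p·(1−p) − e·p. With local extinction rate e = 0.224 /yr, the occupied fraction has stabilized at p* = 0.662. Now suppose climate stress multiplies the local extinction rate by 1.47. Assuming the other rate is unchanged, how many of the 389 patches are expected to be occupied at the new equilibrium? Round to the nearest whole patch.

Balance c(1−p*) = e gives c = e/(1 − 0.66200) = 0.224/0.33800 = 0.66272.
New p* = 1 − e/c = 1 − 0.32928/0.66272 = 0.50314.
Expected occupied = 389 × 0.50314 = 195.72 ≈ 196.

196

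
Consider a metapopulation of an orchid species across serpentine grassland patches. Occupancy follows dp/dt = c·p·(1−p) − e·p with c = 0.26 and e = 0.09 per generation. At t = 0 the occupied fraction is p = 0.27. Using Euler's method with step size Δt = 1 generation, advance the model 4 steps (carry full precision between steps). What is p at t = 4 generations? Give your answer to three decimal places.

Update rule: p ← p + [c·p·(1−p) − e·p]·Δt with Δt = 1.
p: 0.27000 → 0.29695  (Δp = +0.02695)
p: 0.29695 → 0.32450  (Δp = +0.02755)
p: 0.32450 → 0.35229  (Δp = +0.02779)
p: 0.35229 → 0.37991  (Δp = +0.02762)

0.380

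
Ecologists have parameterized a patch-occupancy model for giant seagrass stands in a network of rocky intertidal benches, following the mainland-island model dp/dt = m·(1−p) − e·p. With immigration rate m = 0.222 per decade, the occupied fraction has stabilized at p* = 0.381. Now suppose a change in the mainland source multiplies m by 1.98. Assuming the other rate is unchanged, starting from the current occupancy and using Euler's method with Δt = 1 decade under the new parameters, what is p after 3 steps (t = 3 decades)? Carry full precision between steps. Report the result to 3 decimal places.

Balance m(1−p*) = e·p* gives e = m(1−p*)/p* = 0.222×0.61900/0.38100 = 0.36068.
Starting from p₀ = 0.38100; update p ← p + (dp/dt)·Δt with the new parameters.
  1  |  dp/dt·Δt = +0.134670  |  p_1 = 0.515670
  2  |  dp/dt·Δt = +0.026902  |  p_2 = 0.542572
  3  |  dp/dt·Δt = +0.005374  |  p_3 = 0.547946

0.548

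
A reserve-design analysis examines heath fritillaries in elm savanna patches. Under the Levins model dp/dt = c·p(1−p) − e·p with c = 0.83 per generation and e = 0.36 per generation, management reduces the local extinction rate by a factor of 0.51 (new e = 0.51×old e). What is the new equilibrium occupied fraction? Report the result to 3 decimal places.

0.779

Before: p* = 1 − 0.36/0.83 = 0.5663.
After the change, c = 0.83, e = 0.1836, so p* = 1 − 0.1836/0.83 = 0.7788.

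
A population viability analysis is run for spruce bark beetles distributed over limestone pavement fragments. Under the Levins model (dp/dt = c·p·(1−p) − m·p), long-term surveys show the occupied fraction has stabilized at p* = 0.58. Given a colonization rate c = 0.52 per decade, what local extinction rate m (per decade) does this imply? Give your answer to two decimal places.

At equilibrium c(1−p*) = m.
m = 0.52 × (1 − 0.58) = 0.52 × 0.4200 = 0.2184.

0.22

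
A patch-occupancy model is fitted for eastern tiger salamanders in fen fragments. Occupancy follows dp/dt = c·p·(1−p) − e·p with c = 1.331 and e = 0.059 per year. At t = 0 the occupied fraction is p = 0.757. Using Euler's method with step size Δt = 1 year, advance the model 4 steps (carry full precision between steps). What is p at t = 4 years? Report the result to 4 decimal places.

Update rule: p ← p + [c·p·(1−p) − e·p]·Δt with Δt = 1.
p: 0.75700 → 0.95718  (Δp = +0.20018)
p: 0.95718 → 0.95526  (Δp = -0.00192)
p: 0.95526 → 0.95578  (Δp = +0.00052)
p: 0.95578 → 0.95564  (Δp = -0.00014)

0.9556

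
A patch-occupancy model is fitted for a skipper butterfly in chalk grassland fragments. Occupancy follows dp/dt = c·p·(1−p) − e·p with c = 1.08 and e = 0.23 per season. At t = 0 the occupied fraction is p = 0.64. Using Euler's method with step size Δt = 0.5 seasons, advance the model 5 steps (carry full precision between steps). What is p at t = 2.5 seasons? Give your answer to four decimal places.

0.7742

Update rule: p ← p + [c·p·(1−p) − e·p]·Δt with Δt = 0.5.
t = 0.5: p = 0.64000 + (+0.05082) = 0.69082
t = 1: p = 0.69082 + (+0.03589) = 0.72671
t = 1.5: p = 0.72671 + (+0.02367) = 0.75038
t = 2: p = 0.75038 + (+0.01485) = 0.76524
t = 2.5: p = 0.76524 + (+0.00901) = 0.77424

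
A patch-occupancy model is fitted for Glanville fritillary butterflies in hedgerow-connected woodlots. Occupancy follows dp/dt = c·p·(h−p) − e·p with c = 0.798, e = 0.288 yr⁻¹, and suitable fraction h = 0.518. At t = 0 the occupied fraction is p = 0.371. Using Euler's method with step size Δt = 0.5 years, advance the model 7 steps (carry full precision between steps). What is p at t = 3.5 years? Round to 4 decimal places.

Update rule: p ← p + [c·p·(h−p) − e·p]·Δt with Δt = 0.5.
  1  |  dp/dt·Δt = -0.031664  |  p_1 = 0.339336
  2  |  dp/dt·Δt = -0.024674  |  p_2 = 0.314662
  3  |  dp/dt·Δt = -0.019782  |  p_3 = 0.294880
  4  |  dp/dt·Δt = -0.016211  |  p_4 = 0.278669
  5  |  dp/dt·Δt = -0.013517  |  p_5 = 0.265151
  6  |  dp/dt·Δt = -0.011432  |  p_6 = 0.253720
  7  |  dp/dt·Δt = -0.009781  |  p_7 = 0.243938

0.2439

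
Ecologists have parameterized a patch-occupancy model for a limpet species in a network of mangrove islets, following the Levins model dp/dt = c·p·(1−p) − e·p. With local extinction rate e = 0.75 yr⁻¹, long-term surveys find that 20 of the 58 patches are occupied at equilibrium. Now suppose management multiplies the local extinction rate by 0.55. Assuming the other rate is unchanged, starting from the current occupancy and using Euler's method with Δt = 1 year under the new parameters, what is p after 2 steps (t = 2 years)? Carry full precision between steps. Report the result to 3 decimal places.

0.555

Observed p* = 20/58 = 0.34483.
Balance c(1−p*) = e gives c = e/(1 − 0.34483) = 0.75/0.65517 = 1.14474.
Starting from p₀ = 0.34483; update p ← p + (dp/dt)·Δt with the new parameters.
  1  |  dp/dt·Δt = +0.116379  |  p_1 = 0.461207
  2  |  dp/dt·Δt = +0.094214  |  p_2 = 0.555421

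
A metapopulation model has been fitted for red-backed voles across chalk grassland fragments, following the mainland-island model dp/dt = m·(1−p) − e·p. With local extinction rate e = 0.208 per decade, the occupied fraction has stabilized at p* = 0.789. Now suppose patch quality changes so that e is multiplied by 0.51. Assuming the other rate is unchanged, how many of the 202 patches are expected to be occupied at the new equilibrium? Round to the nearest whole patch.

Balance m(1−p*) = e·p* gives m = e·p*/(1−p*) = 0.208×0.78900/0.21100 = 0.77778.
New p* = m/(m+e) = 0.77778/(0.77778+0.10608) = 0.87998.
Expected occupied = 202 × 0.87998 = 177.76 ≈ 178.

178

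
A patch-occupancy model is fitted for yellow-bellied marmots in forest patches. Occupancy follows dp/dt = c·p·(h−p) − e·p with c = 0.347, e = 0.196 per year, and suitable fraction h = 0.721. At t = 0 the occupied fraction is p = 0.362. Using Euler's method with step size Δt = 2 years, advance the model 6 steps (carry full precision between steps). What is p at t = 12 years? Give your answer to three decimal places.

0.213

Update rule: p ← p + [c·p·(h−p) − e·p]·Δt with Δt = 2.
t = 2: p = 0.36200 + (-0.05171) = 0.31029
t = 4: p = 0.31029 + (-0.03319) = 0.27710
t = 6: p = 0.27710 + (-0.02326) = 0.25384
t = 8: p = 0.25384 + (-0.01721) = 0.23663
t = 10: p = 0.23663 + (-0.01322) = 0.22342
t = 12: p = 0.22342 + (-0.01043) = 0.21299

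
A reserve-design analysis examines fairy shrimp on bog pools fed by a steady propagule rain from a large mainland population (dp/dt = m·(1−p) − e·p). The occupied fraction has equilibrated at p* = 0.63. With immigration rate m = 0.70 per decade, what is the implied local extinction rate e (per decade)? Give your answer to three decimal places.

0.411

At equilibrium m(1−p*) = e·p*, so e = m(1−p*)/p*.
e = 0.70 × 0.3700 / 0.63 = 0.4111.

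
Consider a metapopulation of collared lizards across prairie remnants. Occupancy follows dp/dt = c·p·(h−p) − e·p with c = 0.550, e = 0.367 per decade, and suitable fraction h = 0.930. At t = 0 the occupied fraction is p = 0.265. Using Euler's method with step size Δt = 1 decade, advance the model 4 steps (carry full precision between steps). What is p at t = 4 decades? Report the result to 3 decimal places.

Update rule: p ← p + [c·p·(h−p) − e·p]·Δt with Δt = 1.
  1  |  dp/dt·Δt = -0.000331  |  p_1 = 0.264669
  2  |  dp/dt·Δt = -0.000283  |  p_2 = 0.264386
  3  |  dp/dt·Δt = -0.000241  |  p_3 = 0.264145
  4  |  dp/dt·Δt = -0.000206  |  p_4 = 0.263939

0.264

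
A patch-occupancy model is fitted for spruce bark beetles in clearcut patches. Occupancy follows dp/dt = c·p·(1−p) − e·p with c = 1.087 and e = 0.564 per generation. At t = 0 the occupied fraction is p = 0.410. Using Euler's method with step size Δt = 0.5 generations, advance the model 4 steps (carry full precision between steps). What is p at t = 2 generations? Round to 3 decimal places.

Update rule: p ← p + [c·p·(1−p) − e·p]·Δt with Δt = 0.5.
p: 0.41000 → 0.42585  (Δp = +0.01585)
p: 0.42585 → 0.43865  (Δp = +0.01280)
p: 0.43865 → 0.44878  (Δp = +0.01013)
p: 0.44878 → 0.45667  (Δp = +0.00789)

0.457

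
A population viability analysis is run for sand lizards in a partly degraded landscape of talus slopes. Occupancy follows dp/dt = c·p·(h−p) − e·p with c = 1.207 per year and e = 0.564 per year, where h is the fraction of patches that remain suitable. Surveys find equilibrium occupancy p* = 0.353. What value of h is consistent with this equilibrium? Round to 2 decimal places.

At equilibrium c(h−p*) = e, so h = p* + e/c.
h = 0.353 + 0.564/1.207 = 0.353 + 0.4673 = 0.8203.

0.82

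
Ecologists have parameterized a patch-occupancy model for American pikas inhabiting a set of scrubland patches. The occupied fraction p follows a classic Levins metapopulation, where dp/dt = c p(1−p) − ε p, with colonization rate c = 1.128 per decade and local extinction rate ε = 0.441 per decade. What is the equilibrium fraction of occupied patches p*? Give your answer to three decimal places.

At equilibrium, colonization balances extinction: c·p*·(1−p*) = ε·p*.
So p* = 1 − ε/c = 1 − 0.441/1.128 = 1 − 0.3910 = 0.6090.

0.609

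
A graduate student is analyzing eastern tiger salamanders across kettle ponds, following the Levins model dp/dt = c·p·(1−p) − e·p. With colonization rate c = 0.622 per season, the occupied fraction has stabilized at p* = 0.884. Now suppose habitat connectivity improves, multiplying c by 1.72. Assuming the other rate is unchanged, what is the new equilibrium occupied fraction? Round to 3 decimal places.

0.933

Balance c(1−p*) = e gives e = 0.622×(1 − 0.88400) = 0.07215.
New p* = 1 − e/c = 1 − 0.07215/1.06984 = 0.93256.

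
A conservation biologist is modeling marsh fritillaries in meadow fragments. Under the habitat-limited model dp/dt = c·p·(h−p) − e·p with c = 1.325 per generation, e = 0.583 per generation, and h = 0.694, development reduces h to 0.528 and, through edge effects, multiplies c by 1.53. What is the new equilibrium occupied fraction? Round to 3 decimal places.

Before: p* = h − e/c = 0.694 − 0.583/1.325 = 0.694 − 0.4400 = 0.2540.
After: c = 2.02725, e = 0.583, h = 0.528; p* = 0.528 − 0.583/2.02725 = 0.2404.

0.240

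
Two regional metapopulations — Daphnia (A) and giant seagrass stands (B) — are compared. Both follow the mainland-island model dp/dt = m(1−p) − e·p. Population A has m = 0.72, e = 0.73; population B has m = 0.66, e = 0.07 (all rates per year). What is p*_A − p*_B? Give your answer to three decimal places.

A: p*_A = m/(m+e) = 0.72/1.4500 = 0.4966.
B: p*_B = 0.66/0.7300 = 0.9041.
p*_A − p*_B = 0.4966 − 0.9041 = -0.4076.

-0.408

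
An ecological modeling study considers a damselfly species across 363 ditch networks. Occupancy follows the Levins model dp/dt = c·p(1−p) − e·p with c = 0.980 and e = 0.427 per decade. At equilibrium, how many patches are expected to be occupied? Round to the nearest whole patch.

p* = 1 − e/c = 1 − 0.427/0.980 = 0.5643.
Expected occupied patches = N × p* = 363 × 0.5643 = 204.84 ≈ 205.

205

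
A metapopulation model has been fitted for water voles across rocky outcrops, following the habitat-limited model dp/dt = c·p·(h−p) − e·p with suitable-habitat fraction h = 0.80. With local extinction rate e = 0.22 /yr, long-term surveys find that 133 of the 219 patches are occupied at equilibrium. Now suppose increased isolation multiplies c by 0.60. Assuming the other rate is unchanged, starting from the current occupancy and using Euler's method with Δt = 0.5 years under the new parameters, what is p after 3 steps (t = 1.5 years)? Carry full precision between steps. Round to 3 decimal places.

0.545

Observed p* = 133/219 = 0.60731.
Balance c(h−p*) = e gives c = e/(0.8 − 0.60731) = 0.22/0.19269 = 1.14171.
Starting from p₀ = 0.60731; update p ← p + (dp/dt)·Δt with the new parameters.
step 1: Δp = -0.02672, p = 0.58058
step 2: Δp = -0.02023, p = 0.56035
step 3: Δp = -0.01564, p = 0.54471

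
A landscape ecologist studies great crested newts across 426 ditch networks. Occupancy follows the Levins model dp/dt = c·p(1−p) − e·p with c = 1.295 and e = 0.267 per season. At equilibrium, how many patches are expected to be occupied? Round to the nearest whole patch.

338

p* = 1 − e/c = 1 − 0.267/1.295 = 0.7938.
Expected occupied patches = N × p* = 426 × 0.7938 = 338.17 ≈ 338.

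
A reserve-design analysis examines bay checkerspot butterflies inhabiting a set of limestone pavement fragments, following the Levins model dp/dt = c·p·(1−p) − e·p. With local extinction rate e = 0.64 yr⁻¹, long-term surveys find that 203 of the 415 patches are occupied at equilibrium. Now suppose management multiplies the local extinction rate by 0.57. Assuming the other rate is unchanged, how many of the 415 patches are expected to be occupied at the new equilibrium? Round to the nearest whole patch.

Observed p* = 203/415 = 0.48916.
Balance c(1−p*) = e gives c = e/(1 − 0.48916) = 0.64/0.51084 = 1.25284.
New p* = 1 − e/c = 1 − 0.36480/1.25284 = 0.70882.
Expected occupied = 415 × 0.70882 = 294.16 ≈ 294.

294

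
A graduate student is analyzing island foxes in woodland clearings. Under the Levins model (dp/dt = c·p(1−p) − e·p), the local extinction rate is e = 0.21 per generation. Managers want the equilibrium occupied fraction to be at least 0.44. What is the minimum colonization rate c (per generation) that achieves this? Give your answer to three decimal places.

0.375

p* = 1 − e/c ≥ 0.44 requires e/c ≤ 0.5600, i.e. c ≥ e/0.5600.
c_min = 0.21/0.5600 = 0.3750.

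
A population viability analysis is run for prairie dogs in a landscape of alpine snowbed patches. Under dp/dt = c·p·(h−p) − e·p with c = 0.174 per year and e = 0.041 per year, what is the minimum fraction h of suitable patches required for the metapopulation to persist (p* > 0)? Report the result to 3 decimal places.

0.236

p* = h − e/c is positive only when h > e/c.
h_min = e/c = 0.041/0.174 = 0.2356.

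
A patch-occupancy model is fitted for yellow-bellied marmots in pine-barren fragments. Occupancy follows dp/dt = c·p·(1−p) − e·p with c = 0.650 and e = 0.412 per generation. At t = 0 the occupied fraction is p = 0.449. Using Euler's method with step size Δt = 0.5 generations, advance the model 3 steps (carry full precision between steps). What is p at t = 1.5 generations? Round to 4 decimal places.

Update rule: p ← p + [c·p·(1−p) − e·p]·Δt with Δt = 0.5.
p: 0.44900 → 0.43691  (Δp = -0.01209)
p: 0.43691 → 0.42686  (Δp = -0.01005)
p: 0.42686 → 0.41844  (Δp = -0.00842)

0.4184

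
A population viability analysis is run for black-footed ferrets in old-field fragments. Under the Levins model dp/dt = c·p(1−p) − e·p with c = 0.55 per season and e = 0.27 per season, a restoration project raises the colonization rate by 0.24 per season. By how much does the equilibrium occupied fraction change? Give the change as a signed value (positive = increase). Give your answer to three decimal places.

0.149

Before: p* = 1 − 0.27/0.55 = 0.5091.
After the change, c = 0.79, e = 0.27, so p* = 1 − 0.27/0.79 = 0.6582.
Δp* = 0.6582 − 0.5091 = +0.1491.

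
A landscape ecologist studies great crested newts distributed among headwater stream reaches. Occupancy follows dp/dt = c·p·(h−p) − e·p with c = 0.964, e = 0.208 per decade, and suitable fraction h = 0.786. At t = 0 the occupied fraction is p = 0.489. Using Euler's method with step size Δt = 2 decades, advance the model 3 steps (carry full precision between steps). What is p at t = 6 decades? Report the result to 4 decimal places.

Update rule: p ← p + [c·p·(h−p) − e·p]·Δt with Δt = 2.
  1  |  dp/dt·Δt = +0.076585  |  p_1 = 0.565585
  2  |  dp/dt·Δt = +0.005067  |  p_2 = 0.570653
  3  |  dp/dt·Δt = -0.000462  |  p_3 = 0.570190

0.5702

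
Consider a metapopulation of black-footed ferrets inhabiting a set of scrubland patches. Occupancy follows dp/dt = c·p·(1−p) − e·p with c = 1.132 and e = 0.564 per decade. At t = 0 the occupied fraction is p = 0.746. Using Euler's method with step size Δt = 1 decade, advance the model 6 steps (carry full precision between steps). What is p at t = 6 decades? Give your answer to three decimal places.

0.502

Update rule: p ← p + [c·p·(1−p) − e·p]·Δt with Δt = 1.
p: 0.74600 → 0.53975  (Δp = -0.20625)
p: 0.53975 → 0.51654  (Δp = -0.02321)
p: 0.51654 → 0.50790  (Δp = -0.00864)
p: 0.50790 → 0.50437  (Δp = -0.00353)
p: 0.50437 → 0.50289  (Δp = -0.00149)
p: 0.50289 → 0.50225  (Δp = -0.00064)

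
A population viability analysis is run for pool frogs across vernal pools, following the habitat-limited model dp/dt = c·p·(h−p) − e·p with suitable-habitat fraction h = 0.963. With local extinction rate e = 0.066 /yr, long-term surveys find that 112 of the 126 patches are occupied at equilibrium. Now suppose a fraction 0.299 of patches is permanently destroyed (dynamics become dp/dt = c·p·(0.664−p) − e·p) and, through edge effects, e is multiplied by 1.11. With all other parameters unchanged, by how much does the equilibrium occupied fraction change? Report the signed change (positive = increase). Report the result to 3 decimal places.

-0.307

Observed p* = 112/126 = 0.88889.
Balance c(h−p*) = e gives c = e/(0.963 − 0.88889) = 0.066/0.07411 = 0.89057.
New p* = 0.664 − e/c = 0.664 − 0.07326/0.89057 = 0.58174.
Δp* = 0.58174 − 0.88889 = -0.30715.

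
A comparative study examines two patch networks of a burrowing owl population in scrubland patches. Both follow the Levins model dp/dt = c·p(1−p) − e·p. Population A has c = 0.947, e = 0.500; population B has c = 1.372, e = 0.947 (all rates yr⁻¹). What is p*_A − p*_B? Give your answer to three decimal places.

A: p*_A = 1 − 0.500/0.947 = 0.4720.
B: p*_B = 1 − 0.947/1.372 = 0.3098.
p*_A − p*_B = 0.4720 − 0.3098 = 0.1623.

0.162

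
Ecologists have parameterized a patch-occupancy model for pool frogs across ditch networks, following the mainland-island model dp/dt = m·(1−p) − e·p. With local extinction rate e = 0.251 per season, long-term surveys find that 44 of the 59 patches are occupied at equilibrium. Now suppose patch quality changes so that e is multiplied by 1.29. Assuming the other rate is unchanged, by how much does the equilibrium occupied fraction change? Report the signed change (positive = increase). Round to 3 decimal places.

-0.051

Observed p* = 44/59 = 0.74576.
Balance m(1−p*) = e·p* gives m = e·p*/(1−p*) = 0.251×0.74576/0.25424 = 0.73626.
New p* = m/(m+e) = 0.73626/(0.73626+0.32379) = 0.69455.
Δp* = 0.69455 − 0.74576 = -0.05121.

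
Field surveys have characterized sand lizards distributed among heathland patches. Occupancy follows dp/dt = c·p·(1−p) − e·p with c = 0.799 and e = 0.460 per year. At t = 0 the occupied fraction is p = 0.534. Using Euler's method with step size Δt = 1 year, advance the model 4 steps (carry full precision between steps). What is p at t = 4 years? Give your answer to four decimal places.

Update rule: p ← p + [c·p·(1−p) − e·p]·Δt with Δt = 1.
  1  |  dp/dt·Δt = -0.046814  |  p_1 = 0.487186
  2  |  dp/dt·Δt = -0.024487  |  p_2 = 0.462699
  3  |  dp/dt·Δt = -0.014203  |  p_3 = 0.448496
  4  |  dp/dt·Δt = -0.008678  |  p_4 = 0.439818

0.4398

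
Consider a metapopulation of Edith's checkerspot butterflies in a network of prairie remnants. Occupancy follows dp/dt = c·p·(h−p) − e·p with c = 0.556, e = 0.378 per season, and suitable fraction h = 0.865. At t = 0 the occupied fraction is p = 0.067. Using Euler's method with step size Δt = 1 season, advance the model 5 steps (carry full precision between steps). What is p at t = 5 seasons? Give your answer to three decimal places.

Update rule: p ← p + [c·p·(h−p) − e·p]·Δt with Δt = 1.
step 1: Δp = +0.00440, p = 0.07140
step 2: Δp = +0.00452, p = 0.07592
step 3: Δp = +0.00461, p = 0.08053
step 4: Δp = +0.00468, p = 0.08521
step 5: Δp = +0.00473, p = 0.08995

0.090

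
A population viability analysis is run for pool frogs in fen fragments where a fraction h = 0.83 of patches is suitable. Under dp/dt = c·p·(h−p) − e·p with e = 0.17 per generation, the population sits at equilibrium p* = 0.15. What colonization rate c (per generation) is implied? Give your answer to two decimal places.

At equilibrium c(h−p*) = e, so c = e/(h−p*).
c = 0.17/(0.83 − 0.15) = 0.17/0.6800 = 0.2500.

0.25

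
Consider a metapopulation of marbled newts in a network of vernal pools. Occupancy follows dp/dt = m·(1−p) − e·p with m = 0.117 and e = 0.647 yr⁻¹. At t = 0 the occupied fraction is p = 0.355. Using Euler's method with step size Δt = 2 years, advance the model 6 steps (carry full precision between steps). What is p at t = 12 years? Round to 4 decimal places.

0.1575

Update rule: p ← p + [m·(1−p) − e·p]·Δt with Δt = 2.
t = 2: p = 0.35500 + (-0.30844) = 0.04656
t = 4: p = 0.04656 + (+0.16286) = 0.20942
t = 6: p = 0.20942 + (-0.08599) = 0.12343
t = 8: p = 0.12343 + (+0.04540) = 0.16883
t = 10: p = 0.16883 + (-0.02397) = 0.14486
t = 12: p = 0.14486 + (+0.01266) = 0.15752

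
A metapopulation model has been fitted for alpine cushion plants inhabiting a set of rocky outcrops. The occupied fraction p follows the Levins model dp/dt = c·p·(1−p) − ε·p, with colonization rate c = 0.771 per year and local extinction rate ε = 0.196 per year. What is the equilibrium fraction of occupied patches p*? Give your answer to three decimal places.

Setting dp/dt = 0 and dividing through by p* gives c·(1−p*) = ε.
So p* = 1 − ε/c = 1 − 0.196/0.771 = 1 − 0.2542 = 0.7458.

0.746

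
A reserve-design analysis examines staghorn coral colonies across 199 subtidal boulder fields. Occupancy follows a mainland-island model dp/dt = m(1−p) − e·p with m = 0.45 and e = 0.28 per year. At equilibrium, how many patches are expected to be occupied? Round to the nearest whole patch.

123

p* = m/(m+e) = 0.45/0.7300 = 0.6164.
Expected occupied patches = N × p* = 199 × 0.6164 = 122.67 ≈ 123.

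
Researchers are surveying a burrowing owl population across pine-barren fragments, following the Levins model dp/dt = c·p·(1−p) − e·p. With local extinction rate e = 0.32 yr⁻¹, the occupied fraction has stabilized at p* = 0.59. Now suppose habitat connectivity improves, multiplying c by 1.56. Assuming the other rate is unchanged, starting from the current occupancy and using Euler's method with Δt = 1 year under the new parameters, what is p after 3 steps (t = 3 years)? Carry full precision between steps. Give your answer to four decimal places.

0.7365

Balance c(1−p*) = e gives c = e/(1 − 0.59000) = 0.32/0.41000 = 0.78049.
Starting from p₀ = 0.59000; update p ← p + (dp/dt)·Δt with the new parameters.
t = 1: p = 0.59000 + (+0.10573) = 0.69573
t = 2: p = 0.69573 + (+0.03511) = 0.73084
t = 3: p = 0.73084 + (+0.00564) = 0.73648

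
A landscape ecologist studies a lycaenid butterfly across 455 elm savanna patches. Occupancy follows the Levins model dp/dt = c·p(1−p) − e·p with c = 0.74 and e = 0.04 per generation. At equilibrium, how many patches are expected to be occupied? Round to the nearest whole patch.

430

p* = 1 − e/c = 1 − 0.04/0.74 = 0.9459.
Expected occupied patches = N × p* = 455 × 0.9459 = 430.41 ≈ 430.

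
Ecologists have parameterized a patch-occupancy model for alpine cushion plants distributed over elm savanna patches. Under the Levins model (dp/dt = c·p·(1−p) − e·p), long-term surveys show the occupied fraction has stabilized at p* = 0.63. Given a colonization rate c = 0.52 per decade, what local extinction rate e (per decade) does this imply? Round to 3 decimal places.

0.192

At equilibrium c(1−p*) = e.
e = 0.52 × (1 − 0.63) = 0.52 × 0.3700 = 0.1924.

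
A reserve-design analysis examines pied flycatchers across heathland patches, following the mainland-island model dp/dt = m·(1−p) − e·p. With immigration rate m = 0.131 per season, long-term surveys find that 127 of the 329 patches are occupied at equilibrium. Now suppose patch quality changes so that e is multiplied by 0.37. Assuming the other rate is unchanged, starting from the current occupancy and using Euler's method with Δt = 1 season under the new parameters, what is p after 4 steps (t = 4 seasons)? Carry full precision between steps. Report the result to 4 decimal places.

0.5338

Observed p* = 127/329 = 0.38602.
Balance m(1−p*) = e·p* gives e = m(1−p*)/p* = 0.131×0.61398/0.38602 = 0.20836.
Starting from p₀ = 0.38602; update p ← p + (dp/dt)·Δt with the new parameters.
p: 0.38602 → 0.43669  (Δp = +0.05067)
p: 0.43669 → 0.47682  (Δp = +0.04013)
p: 0.47682 → 0.50859  (Δp = +0.03178)
p: 0.50859 → 0.53376  (Δp = +0.02516)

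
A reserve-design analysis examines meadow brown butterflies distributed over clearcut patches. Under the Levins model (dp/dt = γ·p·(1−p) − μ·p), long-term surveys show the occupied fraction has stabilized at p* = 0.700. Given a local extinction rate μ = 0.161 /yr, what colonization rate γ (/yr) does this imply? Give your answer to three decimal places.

0.537

At equilibrium γ(1−p*) = μ, so γ = μ/(1−p*).
γ = 0.161/(1 − 0.700) = 0.161/0.3000 = 0.5367.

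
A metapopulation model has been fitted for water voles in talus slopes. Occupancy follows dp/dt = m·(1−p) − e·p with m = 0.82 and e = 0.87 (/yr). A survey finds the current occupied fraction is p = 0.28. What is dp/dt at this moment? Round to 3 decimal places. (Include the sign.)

0.347

Colonization term: m·(1−p) = 0.82×0.7200 = 0.59040.
Extinction term: e·p = 0.24360.
dp/dt = 0.59040 − 0.24360 = 0.34680.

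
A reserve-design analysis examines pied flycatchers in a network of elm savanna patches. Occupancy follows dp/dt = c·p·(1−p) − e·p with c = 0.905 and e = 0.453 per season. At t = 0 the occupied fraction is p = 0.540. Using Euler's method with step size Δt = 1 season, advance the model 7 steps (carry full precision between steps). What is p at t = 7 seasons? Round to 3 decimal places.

Update rule: p ← p + [c·p·(1−p) − e·p]·Δt with Δt = 1.
step 1: Δp = -0.01982, p = 0.52018
step 2: Δp = -0.00976, p = 0.51042
step 3: Δp = -0.00507, p = 0.50535
step 4: Δp = -0.00270, p = 0.50265
step 5: Δp = -0.00146, p = 0.50119
step 6: Δp = -0.00079, p = 0.50040
step 7: Δp = -0.00043, p = 0.49997

0.500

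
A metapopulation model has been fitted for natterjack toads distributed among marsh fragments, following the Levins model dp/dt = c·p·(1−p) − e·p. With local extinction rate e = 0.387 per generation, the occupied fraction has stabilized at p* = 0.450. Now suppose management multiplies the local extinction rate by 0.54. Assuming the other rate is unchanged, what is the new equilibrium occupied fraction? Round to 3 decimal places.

Balance c(1−p*) = e gives c = e/(1 − 0.45000) = 0.387/0.55000 = 0.70364.
New p* = 1 − e/c = 1 − 0.20898/0.70364 = 0.70300.

0.703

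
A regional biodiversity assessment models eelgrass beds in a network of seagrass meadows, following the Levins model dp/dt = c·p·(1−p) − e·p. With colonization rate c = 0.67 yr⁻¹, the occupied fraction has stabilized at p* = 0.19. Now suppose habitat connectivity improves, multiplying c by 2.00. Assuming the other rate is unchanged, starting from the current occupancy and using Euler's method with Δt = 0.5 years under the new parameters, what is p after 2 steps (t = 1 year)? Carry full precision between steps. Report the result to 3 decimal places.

Balance c(1−p*) = e gives e = 0.67×(1 − 0.19000) = 0.54270.
Starting from p₀ = 0.19000; update p ← p + (dp/dt)·Δt with the new parameters.
  1  |  dp/dt·Δt = +0.051557  |  p_1 = 0.241557
  2  |  dp/dt·Δt = +0.057202  |  p_2 = 0.298759

0.299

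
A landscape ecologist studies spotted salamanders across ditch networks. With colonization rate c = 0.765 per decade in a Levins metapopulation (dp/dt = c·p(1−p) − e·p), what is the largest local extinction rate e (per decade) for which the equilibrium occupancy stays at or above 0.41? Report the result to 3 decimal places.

1 − e/c ≥ 0.41 ⇒ e ≤ c(1 − 0.41) = 0.765 × 0.5900.
e_max = 0.4514.

0.451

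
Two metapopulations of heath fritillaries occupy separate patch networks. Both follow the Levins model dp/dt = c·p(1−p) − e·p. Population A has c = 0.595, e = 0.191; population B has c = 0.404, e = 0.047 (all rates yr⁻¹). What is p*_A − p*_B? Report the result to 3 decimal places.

A: p*_A = 1 − 0.191/0.595 = 0.6790.
B: p*_B = 1 − 0.047/0.404 = 0.8837.
p*_A − p*_B = 0.6790 − 0.8837 = -0.2047.

-0.205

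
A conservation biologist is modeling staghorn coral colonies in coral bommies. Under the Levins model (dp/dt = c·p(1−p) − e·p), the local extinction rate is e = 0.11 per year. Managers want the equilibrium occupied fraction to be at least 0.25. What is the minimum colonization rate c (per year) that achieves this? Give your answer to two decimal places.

0.15

p* = 1 − e/c ≥ 0.25 requires e/c ≤ 0.7500, i.e. c ≥ e/0.7500.
c_min = 0.11/0.7500 = 0.1467.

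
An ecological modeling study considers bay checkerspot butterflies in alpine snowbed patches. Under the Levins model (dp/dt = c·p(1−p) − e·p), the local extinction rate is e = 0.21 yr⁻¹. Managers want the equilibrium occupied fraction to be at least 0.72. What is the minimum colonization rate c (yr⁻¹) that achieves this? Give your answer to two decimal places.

0.75

p* = 1 − e/c ≥ 0.72 requires e/c ≤ 0.2800, i.e. c ≥ e/0.2800.
c_min = 0.21/0.2800 = 0.7500.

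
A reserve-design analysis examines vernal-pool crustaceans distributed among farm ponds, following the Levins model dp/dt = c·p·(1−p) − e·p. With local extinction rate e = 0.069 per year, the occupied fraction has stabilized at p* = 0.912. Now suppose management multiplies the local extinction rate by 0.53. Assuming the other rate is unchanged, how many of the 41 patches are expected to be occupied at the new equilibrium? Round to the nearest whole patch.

Balance c(1−p*) = e gives c = e/(1 − 0.91200) = 0.069/0.08800 = 0.78409.
New p* = 1 − e/c = 1 − 0.03657/0.78409 = 0.95336.
Expected occupied = 41 × 0.95336 = 39.09 ≈ 39.

39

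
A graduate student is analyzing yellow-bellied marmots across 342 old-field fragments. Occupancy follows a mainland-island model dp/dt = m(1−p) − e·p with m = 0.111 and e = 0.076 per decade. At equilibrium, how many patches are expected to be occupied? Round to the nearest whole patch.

p* = m/(m+e) = 0.111/0.1870 = 0.5936.
Expected occupied patches = N × p* = 342 × 0.5936 = 203.01 ≈ 203.

203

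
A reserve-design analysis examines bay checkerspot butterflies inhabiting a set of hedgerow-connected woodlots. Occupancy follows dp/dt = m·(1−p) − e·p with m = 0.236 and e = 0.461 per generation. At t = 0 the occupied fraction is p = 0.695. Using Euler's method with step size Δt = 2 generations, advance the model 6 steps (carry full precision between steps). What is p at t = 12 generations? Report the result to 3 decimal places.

Update rule: p ← p + [m·(1−p) − e·p]·Δt with Δt = 2.
p: 0.69500 → 0.19817  (Δp = -0.49683)
p: 0.19817 → 0.39392  (Δp = +0.19575)
p: 0.39392 → 0.31680  (Δp = -0.07713)
p: 0.31680 → 0.34718  (Δp = +0.03039)
p: 0.34718 → 0.33521  (Δp = -0.01197)
p: 0.33521 → 0.33993  (Δp = +0.00472)

0.340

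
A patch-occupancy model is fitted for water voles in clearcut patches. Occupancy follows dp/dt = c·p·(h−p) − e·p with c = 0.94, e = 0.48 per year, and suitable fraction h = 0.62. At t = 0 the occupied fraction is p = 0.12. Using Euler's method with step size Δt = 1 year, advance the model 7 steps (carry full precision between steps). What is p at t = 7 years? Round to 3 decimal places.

Update rule: p ← p + [c·p·(h−p) − e·p]·Δt with Δt = 1.
p: 0.12000 → 0.11880  (Δp = -0.00120)
p: 0.11880 → 0.11775  (Δp = -0.00105)
p: 0.11775 → 0.11682  (Δp = -0.00093)
p: 0.11682 → 0.11600  (Δp = -0.00082)
p: 0.11600 → 0.11528  (Δp = -0.00072)
p: 0.11528 → 0.11463  (Δp = -0.00064)
p: 0.11463 → 0.11407  (Δp = -0.00057)

0.114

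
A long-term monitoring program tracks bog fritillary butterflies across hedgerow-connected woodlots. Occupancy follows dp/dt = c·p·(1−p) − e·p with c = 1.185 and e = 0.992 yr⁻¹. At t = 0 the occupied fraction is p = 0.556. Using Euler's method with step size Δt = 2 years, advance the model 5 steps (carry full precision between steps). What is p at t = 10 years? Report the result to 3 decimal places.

Update rule: p ← p + [c·p·(1−p) − e·p]·Δt with Δt = 2.
step 1: Δp = -0.51804, p = 0.03796
step 2: Δp = +0.01124, p = 0.04920
step 3: Δp = +0.01325, p = 0.06246
step 4: Δp = +0.01486, p = 0.07732
step 5: Δp = +0.01568, p = 0.09300

0.093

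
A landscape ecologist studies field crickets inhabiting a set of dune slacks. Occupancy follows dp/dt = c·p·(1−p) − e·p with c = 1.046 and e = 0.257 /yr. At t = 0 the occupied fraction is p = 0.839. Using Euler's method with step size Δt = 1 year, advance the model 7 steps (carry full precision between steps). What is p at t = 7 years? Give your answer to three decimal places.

0.754

Update rule: p ← p + [c·p·(1−p) − e·p]·Δt with Δt = 1.
step 1: Δp = -0.07433, p = 0.76467
step 2: Δp = -0.00829, p = 0.75638
step 3: Δp = -0.00164, p = 0.75474
step 4: Δp = -0.00034, p = 0.75439
step 5: Δp = -0.00007, p = 0.75432
step 6: Δp = -0.00002, p = 0.75431
step 7: Δp = -0.00000, p = 0.75430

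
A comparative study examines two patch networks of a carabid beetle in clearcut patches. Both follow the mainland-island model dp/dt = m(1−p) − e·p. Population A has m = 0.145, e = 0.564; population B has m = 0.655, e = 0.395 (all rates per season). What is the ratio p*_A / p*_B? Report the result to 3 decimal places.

0.328

A: p*_A = m/(m+e) = 0.145/0.7090 = 0.2045.
B: p*_B = 0.655/1.0500 = 0.6238.
p*_A / p*_B = 0.2045/0.6238 = 0.3278.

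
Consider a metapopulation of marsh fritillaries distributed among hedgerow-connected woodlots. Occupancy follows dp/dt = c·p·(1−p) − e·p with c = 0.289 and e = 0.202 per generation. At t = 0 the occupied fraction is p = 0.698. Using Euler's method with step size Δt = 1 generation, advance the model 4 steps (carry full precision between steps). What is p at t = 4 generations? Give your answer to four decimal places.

Update rule: p ← p + [c·p·(1−p) − e·p]·Δt with Δt = 1.
  1  |  dp/dt·Δt = -0.080076  |  p_1 = 0.617924
  2  |  dp/dt·Δt = -0.056590  |  p_2 = 0.561335
  3  |  dp/dt·Δt = -0.042227  |  p_3 = 0.519108
  4  |  dp/dt·Δt = -0.032715  |  p_4 = 0.486392

0.4864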